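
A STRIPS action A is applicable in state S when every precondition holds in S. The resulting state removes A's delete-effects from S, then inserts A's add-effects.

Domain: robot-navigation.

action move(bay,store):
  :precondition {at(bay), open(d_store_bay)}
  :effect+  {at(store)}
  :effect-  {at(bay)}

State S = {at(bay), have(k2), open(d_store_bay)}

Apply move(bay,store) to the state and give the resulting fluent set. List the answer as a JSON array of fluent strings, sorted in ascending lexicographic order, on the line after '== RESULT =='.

Progress:
  pre ⊆ S: {at(bay), open(d_store_bay)} ⊆ S  — applicable
  S \ del = {have(k2), open(d_store_bay)}
  ∪ add   = {at(store), have(k2), open(d_store_bay)}

== RESULT ==
["at(store)", "have(k2)", "open(d_store_bay)"]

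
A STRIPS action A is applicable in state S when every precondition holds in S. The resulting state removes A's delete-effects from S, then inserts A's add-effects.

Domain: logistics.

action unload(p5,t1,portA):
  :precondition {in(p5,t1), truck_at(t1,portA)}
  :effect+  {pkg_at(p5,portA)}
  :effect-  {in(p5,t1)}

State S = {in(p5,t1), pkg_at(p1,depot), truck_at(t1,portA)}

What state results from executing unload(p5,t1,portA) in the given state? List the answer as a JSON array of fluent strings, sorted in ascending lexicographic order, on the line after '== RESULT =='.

Compute (S \ del) ∪ add:
  pre ⊆ S: {in(p5,t1), truck_at(t1,portA)} ⊆ S  — applicable
  S \ del = {pkg_at(p1,depot), truck_at(t1,portA)}
  ∪ add   = {pkg_at(p1,depot), pkg_at(p5,portA), truck_at(t1,portA)}

== RESULT ==
["pkg_at(p1,depot)", "pkg_at(p5,portA)", "truck_at(t1,portA)"]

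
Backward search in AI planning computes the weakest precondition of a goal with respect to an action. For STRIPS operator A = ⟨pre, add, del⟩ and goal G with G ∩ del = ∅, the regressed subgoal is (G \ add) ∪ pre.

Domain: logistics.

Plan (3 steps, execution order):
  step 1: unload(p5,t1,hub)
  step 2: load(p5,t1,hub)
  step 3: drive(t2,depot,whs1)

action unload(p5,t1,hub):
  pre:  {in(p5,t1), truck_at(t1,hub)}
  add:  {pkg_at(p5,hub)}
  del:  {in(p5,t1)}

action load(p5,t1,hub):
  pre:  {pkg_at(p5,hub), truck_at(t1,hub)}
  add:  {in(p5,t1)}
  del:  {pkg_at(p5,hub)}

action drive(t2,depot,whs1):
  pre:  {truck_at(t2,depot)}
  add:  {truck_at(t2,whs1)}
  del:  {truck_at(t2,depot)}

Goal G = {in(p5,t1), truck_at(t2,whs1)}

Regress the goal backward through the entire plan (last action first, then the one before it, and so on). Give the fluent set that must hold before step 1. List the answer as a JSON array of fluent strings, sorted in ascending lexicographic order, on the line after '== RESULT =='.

Regress step by step:
  through step 3 (drive(t2,depot,whs1)): drop {truck_at(t2,whs1)}, keep {in(p5,t1)}, require {truck_at(t2,depot)}
    → {in(p5,t1), truck_at(t2,depot)}
  through step 2 (load(p5,t1,hub)): drop {in(p5,t1)}, keep {truck_at(t2,depot)}, require {pkg_at(p5,hub), truck_at(t1,hub)}
    → {pkg_at(p5,hub), truck_at(t1,hub), truck_at(t2,depot)}
  through step 1 (unload(p5,t1,hub)): drop {pkg_at(p5,hub)}, keep {truck_at(t1,hub), truck_at(t2,depot)}, require {in(p5,t1), truck_at(t1,hub)}
    → {in(p5,t1), truck_at(t1,hub), truck_at(t2,depot)}

== RESULT ==
["in(p5,t1)", "truck_at(t1,hub)", "truck_at(t2,depot)"]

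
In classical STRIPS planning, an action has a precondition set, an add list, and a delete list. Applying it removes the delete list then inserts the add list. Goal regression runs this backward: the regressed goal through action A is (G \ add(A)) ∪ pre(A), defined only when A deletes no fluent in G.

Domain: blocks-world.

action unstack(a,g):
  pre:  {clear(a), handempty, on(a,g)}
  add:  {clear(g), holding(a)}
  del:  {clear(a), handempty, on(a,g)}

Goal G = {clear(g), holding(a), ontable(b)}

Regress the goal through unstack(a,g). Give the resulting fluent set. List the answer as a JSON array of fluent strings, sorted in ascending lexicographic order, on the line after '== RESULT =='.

Regress:
  G ∩ del = {}  (empty — regression defined)
  G \ add = {clear(g), holding(a), ontable(b)} \ {clear(g), holding(a)} = {ontable(b)}
  ∪ pre   = {ontable(b)} ∪ {clear(a), handempty, on(a,g)}
          = {clear(a), handempty, on(a,g), ontable(b)}

== RESULT ==
["clear(a)", "handempty", "on(a,g)", "ontable(b)"]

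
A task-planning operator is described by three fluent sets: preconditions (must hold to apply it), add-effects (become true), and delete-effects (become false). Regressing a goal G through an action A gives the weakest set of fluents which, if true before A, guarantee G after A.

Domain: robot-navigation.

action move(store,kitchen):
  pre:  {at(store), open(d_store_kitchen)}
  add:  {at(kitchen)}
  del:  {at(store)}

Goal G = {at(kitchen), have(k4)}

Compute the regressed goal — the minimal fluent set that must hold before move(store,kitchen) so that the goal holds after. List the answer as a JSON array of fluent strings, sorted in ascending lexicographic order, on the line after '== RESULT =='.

Regress:
  G ∩ del = {}  (empty — regression defined)
  G \ add = {at(kitchen), have(k4)} \ {at(kitchen)} = {have(k4)}
  ∪ pre   = {have(k4)} ∪ {at(store), open(d_store_kitchen)}
          = {at(store), have(k4), open(d_store_kitchen)}

== RESULT ==
["at(store)", "have(k4)", "open(d_store_kitchen)"]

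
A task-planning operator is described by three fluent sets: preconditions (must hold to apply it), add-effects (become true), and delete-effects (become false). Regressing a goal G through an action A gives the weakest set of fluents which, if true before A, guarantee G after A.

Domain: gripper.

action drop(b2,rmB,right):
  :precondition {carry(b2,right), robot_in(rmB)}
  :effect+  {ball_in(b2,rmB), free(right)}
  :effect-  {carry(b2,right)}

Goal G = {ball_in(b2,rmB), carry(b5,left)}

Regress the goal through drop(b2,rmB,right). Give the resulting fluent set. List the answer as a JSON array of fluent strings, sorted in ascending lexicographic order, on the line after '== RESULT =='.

Regress:
  G ∩ del = {}  (empty — regression defined)
  G \ add = {ball_in(b2,rmB), carry(b5,left)} \ {ball_in(b2,rmB), free(right)} = {carry(b5,left)}
  ∪ pre   = {carry(b5,left)} ∪ {carry(b2,right), robot_in(rmB)}
          = {carry(b2,right), carry(b5,left), robot_in(rmB)}

== RESULT ==
["carry(b2,right)", "carry(b5,left)", "robot_in(rmB)"]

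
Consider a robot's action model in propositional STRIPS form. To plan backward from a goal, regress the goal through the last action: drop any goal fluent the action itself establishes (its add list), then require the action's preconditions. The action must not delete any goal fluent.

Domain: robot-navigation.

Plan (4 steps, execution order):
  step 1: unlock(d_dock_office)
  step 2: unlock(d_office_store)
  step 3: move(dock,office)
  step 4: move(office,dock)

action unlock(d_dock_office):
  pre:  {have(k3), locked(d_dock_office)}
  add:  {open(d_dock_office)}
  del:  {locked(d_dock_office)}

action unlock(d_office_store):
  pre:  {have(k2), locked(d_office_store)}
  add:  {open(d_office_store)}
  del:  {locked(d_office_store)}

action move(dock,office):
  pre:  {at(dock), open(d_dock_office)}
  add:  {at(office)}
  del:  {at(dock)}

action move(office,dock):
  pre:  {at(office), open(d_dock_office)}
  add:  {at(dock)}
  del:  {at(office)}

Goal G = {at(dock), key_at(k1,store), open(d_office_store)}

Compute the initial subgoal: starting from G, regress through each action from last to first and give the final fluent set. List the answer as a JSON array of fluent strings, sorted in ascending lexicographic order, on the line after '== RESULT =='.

Regress step by step:
  through step 4 (move(office,dock)): drop {at(dock)}, keep {key_at(k1,store), open(d_office_store)}, require {at(office), open(d_dock_office)}
    → {at(office), key_at(k1,store), open(d_dock_office), open(d_office_store)}
  through step 3 (move(dock,office)): drop {at(office)}, keep {key_at(k1,store), open(d_dock_office), open(d_office_store)}, require {at(dock), open(d_dock_office)}
    → {at(dock), key_at(k1,store), open(d_dock_office), open(d_office_store)}
  through step 2 (unlock(d_office_store)): drop {open(d_office_store)}, keep {at(dock), key_at(k1,store), open(d_dock_office)}, require {have(k2), locked(d_office_store)}
    → {at(dock), have(k2), key_at(k1,store), locked(d_office_store), open(d_dock_office)}
  through step 1 (unlock(d_dock_office)): drop {open(d_dock_office)}, keep {at(dock), have(k2), key_at(k1,store), locked(d_office_store)}, require {have(k3), locked(d_dock_office)}
    → {at(dock), have(k2), have(k3), key_at(k1,store), locked(d_dock_office), locked(d_office_store)}

== RESULT ==
["at(dock)", "have(k2)", "have(k3)", "key_at(k1,store)", "locked(d_dock_office)", "locked(d_office_store)"]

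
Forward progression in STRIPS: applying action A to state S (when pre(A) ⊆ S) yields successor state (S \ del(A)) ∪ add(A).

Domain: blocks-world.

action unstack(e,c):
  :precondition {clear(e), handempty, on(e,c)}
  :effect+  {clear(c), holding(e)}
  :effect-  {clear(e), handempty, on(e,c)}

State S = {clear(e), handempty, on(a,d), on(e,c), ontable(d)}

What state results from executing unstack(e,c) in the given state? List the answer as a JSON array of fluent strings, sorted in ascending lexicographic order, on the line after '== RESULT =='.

Progress:
  pre ⊆ S: {clear(e), handempty, on(e,c)} ⊆ S  — applicable
  S \ del = {on(a,d), ontable(d)}
  ∪ add   = {clear(c), holding(e), on(a,d), ontable(d)}

== RESULT ==
["clear(c)", "holding(e)", "on(a,d)", "ontable(d)"]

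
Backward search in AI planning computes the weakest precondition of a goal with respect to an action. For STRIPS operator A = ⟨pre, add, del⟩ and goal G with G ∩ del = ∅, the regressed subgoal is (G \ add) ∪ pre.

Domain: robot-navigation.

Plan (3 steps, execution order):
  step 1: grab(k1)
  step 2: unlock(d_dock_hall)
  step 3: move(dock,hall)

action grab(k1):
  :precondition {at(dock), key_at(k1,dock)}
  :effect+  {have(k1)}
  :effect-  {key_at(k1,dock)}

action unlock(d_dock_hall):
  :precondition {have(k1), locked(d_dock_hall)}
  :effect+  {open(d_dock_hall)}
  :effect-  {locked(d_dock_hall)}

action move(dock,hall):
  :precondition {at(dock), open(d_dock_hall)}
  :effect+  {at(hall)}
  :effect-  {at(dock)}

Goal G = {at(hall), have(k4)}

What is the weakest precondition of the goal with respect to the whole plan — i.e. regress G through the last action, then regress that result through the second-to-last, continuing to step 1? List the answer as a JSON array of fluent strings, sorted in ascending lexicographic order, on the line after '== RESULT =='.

Regress step by step:
  through step 3 (move(dock,hall)): drop {at(hall)}, keep {have(k4)}, require {at(dock), open(d_dock_hall)}
    → {at(dock), have(k4), open(d_dock_hall)}
  through step 2 (unlock(d_dock_hall)): drop {open(d_dock_hall)}, keep {at(dock), have(k4)}, require {have(k1), locked(d_dock_hall)}
    → {at(dock), have(k1), have(k4), locked(d_dock_hall)}
  through step 1 (grab(k1)): drop {have(k1)}, keep {at(dock), have(k4), locked(d_dock_hall)}, require {at(dock), key_at(k1,dock)}
    → {at(dock), have(k4), key_at(k1,dock), locked(d_dock_hall)}

== RESULT ==
["at(dock)", "have(k4)", "key_at(k1,dock)", "locked(d_dock_hall)"]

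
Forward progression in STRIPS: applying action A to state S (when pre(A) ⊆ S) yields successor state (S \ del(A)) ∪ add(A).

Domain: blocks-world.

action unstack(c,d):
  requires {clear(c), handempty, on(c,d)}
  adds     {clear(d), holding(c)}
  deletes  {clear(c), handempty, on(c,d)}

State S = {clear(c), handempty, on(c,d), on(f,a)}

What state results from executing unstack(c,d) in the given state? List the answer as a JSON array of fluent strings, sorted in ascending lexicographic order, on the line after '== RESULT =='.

Compute (S \ del) ∪ add:
  pre ⊆ S: {clear(c), handempty, on(c,d)} ⊆ S  — applicable
  S \ del = {on(f,a)}
  ∪ add   = {clear(d), holding(c), on(f,a)}

== RESULT ==
["clear(d)", "holding(c)", "on(f,a)"]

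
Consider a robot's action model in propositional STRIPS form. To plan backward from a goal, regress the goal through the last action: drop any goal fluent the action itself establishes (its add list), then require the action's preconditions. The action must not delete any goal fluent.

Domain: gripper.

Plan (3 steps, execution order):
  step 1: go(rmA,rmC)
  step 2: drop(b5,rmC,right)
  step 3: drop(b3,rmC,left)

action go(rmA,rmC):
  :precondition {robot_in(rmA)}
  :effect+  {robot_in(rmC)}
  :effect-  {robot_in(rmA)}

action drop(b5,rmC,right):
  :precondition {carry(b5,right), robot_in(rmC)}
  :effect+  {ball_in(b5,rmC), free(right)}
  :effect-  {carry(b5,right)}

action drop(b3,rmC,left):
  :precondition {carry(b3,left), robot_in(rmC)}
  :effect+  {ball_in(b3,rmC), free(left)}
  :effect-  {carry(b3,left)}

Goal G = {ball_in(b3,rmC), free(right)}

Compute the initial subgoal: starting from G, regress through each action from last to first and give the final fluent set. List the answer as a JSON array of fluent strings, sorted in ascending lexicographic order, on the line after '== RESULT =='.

Work backward from the goal:
  through step 3 (drop(b3,rmC,left)): drop {ball_in(b3,rmC)}, keep {free(right)}, require {carry(b3,left), robot_in(rmC)}
    → {carry(b3,left), free(right), robot_in(rmC)}
  through step 2 (drop(b5,rmC,right)): drop {free(right)}, keep {carry(b3,left), robot_in(rmC)}, require {carry(b5,right), robot_in(rmC)}
    → {carry(b3,left), carry(b5,right), robot_in(rmC)}
  through step 1 (go(rmA,rmC)): drop {robot_in(rmC)}, keep {carry(b3,left), carry(b5,right)}, require {robot_in(rmA)}
    → {carry(b3,left), carry(b5,right), robot_in(rmA)}

== RESULT ==
["carry(b3,left)", "carry(b5,right)", "robot_in(rmA)"]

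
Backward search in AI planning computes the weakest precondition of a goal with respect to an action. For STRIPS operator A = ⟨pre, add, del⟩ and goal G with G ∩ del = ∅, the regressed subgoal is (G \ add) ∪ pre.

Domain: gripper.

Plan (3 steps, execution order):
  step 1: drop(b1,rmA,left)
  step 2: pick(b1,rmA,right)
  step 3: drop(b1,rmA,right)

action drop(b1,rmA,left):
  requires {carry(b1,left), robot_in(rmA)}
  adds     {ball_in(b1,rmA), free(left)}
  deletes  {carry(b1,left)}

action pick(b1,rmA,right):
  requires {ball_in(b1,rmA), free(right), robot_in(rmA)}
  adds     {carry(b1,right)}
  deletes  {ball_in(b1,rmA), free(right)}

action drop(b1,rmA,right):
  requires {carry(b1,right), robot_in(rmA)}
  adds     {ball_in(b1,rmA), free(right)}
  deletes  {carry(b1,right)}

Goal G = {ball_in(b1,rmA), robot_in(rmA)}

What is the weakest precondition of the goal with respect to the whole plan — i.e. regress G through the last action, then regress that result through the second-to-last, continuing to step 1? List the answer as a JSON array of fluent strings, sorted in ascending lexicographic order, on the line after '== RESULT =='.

Regress step by step:
  through step 3 (drop(b1,rmA,right)): drop {ball_in(b1,rmA)}, keep {robot_in(rmA)}, require {carry(b1,right), robot_in(rmA)}
    → {carry(b1,right), robot_in(rmA)}
  through step 2 (pick(b1,rmA,right)): drop {carry(b1,right)}, keep {robot_in(rmA)}, require {ball_in(b1,rmA), free(right), robot_in(rmA)}
    → {ball_in(b1,rmA), free(right), robot_in(rmA)}
  through step 1 (drop(b1,rmA,left)): drop {ball_in(b1,rmA)}, keep {free(right), robot_in(rmA)}, require {carry(b1,left), robot_in(rmA)}
    → {carry(b1,left), free(right), robot_in(rmA)}

== RESULT ==
["carry(b1,left)", "free(right)", "robot_in(rmA)"]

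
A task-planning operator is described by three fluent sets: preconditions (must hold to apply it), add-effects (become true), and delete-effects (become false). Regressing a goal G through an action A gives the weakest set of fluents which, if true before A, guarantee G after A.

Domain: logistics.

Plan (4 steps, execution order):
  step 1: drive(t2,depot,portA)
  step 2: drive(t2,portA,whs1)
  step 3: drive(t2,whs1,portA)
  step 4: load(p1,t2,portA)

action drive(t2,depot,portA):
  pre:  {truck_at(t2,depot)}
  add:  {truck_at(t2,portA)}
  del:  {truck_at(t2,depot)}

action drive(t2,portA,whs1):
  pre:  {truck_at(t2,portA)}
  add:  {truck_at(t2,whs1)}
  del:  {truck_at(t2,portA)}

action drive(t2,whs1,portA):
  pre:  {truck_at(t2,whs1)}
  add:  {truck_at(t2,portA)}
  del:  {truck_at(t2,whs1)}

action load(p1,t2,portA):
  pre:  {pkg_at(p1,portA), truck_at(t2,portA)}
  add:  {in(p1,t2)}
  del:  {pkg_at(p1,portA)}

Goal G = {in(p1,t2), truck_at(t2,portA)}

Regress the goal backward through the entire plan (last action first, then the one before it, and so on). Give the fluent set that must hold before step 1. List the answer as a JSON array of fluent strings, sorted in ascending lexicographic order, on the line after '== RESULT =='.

Regress step by step:
  through step 4 (load(p1,t2,portA)): drop {in(p1,t2)}, keep {truck_at(t2,portA)}, require {pkg_at(p1,portA), truck_at(t2,portA)}
    → {pkg_at(p1,portA), truck_at(t2,portA)}
  through step 3 (drive(t2,whs1,portA)): drop {truck_at(t2,portA)}, keep {pkg_at(p1,portA)}, require {truck_at(t2,whs1)}
    → {pkg_at(p1,portA), truck_at(t2,whs1)}
  through step 2 (drive(t2,portA,whs1)): drop {truck_at(t2,whs1)}, keep {pkg_at(p1,portA)}, require {truck_at(t2,portA)}
    → {pkg_at(p1,portA), truck_at(t2,portA)}
  through step 1 (drive(t2,depot,portA)): drop {truck_at(t2,portA)}, keep {pkg_at(p1,portA)}, require {truck_at(t2,depot)}
    → {pkg_at(p1,portA), truck_at(t2,depot)}

== RESULT ==
["pkg_at(p1,portA)", "truck_at(t2,depot)"]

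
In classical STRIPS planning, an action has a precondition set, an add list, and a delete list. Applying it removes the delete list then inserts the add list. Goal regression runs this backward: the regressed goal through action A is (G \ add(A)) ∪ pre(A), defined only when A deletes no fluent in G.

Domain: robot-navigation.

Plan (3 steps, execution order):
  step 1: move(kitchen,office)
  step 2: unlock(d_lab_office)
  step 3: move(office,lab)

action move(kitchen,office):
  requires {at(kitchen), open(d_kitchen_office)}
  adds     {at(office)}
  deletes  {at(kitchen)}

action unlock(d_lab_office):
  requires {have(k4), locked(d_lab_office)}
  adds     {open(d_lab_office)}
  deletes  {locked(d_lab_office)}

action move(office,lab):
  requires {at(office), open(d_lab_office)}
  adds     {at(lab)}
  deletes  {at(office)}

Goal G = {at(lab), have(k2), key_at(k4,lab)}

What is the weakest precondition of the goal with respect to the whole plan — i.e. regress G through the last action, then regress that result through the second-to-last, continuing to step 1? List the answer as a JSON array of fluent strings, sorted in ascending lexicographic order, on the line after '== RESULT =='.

Work backward from the goal:
  through step 3 (move(office,lab)): drop {at(lab)}, keep {have(k2), key_at(k4,lab)}, require {at(office), open(d_lab_office)}
    → {at(office), have(k2), key_at(k4,lab), open(d_lab_office)}
  through step 2 (unlock(d_lab_office)): drop {open(d_lab_office)}, keep {at(office), have(k2), key_at(k4,lab)}, require {have(k4), locked(d_lab_office)}
    → {at(office), have(k2), have(k4), key_at(k4,lab), locked(d_lab_office)}
  through step 1 (move(kitchen,office)): drop {at(office)}, keep {have(k2), have(k4), key_at(k4,lab), locked(d_lab_office)}, require {at(kitchen), open(d_kitchen_office)}
    → {at(kitchen), have(k2), have(k4), key_at(k4,lab), locked(d_lab_office), open(d_kitchen_office)}

== RESULT ==
["at(kitchen)", "have(k2)", "have(k4)", "key_at(k4,lab)", "locked(d_lab_office)", "open(d_kitchen_office)"]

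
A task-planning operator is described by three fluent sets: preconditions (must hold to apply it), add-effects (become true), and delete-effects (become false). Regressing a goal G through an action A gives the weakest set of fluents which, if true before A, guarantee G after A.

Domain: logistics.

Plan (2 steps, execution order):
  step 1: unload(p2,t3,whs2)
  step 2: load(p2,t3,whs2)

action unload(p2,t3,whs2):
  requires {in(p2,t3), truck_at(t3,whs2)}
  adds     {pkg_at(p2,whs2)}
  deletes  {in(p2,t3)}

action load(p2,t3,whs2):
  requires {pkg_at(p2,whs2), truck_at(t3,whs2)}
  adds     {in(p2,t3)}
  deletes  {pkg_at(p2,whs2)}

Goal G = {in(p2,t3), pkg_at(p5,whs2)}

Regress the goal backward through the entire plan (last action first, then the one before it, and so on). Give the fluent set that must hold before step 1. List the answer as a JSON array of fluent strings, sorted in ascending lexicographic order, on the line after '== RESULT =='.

Regress step by step:
  through step 2 (load(p2,t3,whs2)): drop {in(p2,t3)}, keep {pkg_at(p5,whs2)}, require {pkg_at(p2,whs2), truck_at(t3,whs2)}
    → {pkg_at(p2,whs2), pkg_at(p5,whs2), truck_at(t3,whs2)}
  through step 1 (unload(p2,t3,whs2)): drop {pkg_at(p2,whs2)}, keep {pkg_at(p5,whs2), truck_at(t3,whs2)}, require {in(p2,t3), truck_at(t3,whs2)}
    → {in(p2,t3), pkg_at(p5,whs2), truck_at(t3,whs2)}

== RESULT ==
["in(p2,t3)", "pkg_at(p5,whs2)", "truck_at(t3,whs2)"]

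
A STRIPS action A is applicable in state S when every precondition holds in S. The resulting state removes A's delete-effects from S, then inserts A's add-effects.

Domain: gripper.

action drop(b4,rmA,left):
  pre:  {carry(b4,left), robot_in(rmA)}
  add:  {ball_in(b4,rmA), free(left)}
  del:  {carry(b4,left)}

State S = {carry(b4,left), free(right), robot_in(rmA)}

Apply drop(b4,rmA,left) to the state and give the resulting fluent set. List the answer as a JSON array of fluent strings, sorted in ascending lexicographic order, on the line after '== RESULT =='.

Compute (S \ del) ∪ add:
  pre ⊆ S: {carry(b4,left), robot_in(rmA)} ⊆ S  — applicable
  S \ del = {free(right), robot_in(rmA)}
  ∪ add   = {ball_in(b4,rmA), free(left), free(right), robot_in(rmA)}

== RESULT ==
["ball_in(b4,rmA)", "free(left)", "free(right)", "robot_in(rmA)"]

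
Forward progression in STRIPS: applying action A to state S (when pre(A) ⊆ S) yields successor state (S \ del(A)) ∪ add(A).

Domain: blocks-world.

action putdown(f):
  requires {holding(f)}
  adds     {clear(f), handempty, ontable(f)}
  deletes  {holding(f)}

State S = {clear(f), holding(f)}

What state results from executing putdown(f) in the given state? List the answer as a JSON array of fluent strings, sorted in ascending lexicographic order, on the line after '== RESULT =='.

Progress:
  pre ⊆ S: {holding(f)} ⊆ S  — applicable
  S \ del = {clear(f)}
  ∪ add   = {clear(f), handempty, ontable(f)}

== RESULT ==
["clear(f)", "handempty", "ontable(f)"]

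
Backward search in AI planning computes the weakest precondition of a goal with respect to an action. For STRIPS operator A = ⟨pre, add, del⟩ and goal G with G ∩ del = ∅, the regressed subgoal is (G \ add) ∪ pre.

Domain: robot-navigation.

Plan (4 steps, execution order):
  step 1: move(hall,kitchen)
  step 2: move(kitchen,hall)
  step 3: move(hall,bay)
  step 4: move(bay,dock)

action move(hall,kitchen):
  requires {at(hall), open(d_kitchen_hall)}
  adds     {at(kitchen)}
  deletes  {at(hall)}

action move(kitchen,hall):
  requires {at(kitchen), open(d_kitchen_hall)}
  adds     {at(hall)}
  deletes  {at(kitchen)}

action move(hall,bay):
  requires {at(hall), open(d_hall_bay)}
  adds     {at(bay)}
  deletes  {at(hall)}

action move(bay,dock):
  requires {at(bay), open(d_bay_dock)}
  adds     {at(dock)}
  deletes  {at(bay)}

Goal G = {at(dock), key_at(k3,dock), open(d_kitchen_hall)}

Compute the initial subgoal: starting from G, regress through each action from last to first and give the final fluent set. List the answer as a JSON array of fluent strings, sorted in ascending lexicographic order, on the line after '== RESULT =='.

Regress step by step:
  through step 4 (move(bay,dock)): drop {at(dock)}, keep {key_at(k3,dock), open(d_kitchen_hall)}, require {at(bay), open(d_bay_dock)}
    → {at(bay), key_at(k3,dock), open(d_bay_dock), open(d_kitchen_hall)}
  through step 3 (move(hall,bay)): drop {at(bay)}, keep {key_at(k3,dock), open(d_bay_dock), open(d_kitchen_hall)}, require {at(hall), open(d_hall_bay)}
    → {at(hall), key_at(k3,dock), open(d_bay_dock), open(d_hall_bay), open(d_kitchen_hall)}
  through step 2 (move(kitchen,hall)): drop {at(hall)}, keep {key_at(k3,dock), open(d_bay_dock), open(d_hall_bay), open(d_kitchen_hall)}, require {at(kitchen), open(d_kitchen_hall)}
    → {at(kitchen), key_at(k3,dock), open(d_bay_dock), open(d_hall_bay), open(d_kitchen_hall)}
  through step 1 (move(hall,kitchen)): drop {at(kitchen)}, keep {key_at(k3,dock), open(d_bay_dock), open(d_hall_bay), open(d_kitchen_hall)}, require {at(hall), open(d_kitchen_hall)}
    → {at(hall), key_at(k3,dock), open(d_bay_dock), open(d_hall_bay), open(d_kitchen_hall)}

== RESULT ==
["at(hall)", "key_at(k3,dock)", "open(d_bay_dock)", "open(d_hall_bay)", "open(d_kitchen_hall)"]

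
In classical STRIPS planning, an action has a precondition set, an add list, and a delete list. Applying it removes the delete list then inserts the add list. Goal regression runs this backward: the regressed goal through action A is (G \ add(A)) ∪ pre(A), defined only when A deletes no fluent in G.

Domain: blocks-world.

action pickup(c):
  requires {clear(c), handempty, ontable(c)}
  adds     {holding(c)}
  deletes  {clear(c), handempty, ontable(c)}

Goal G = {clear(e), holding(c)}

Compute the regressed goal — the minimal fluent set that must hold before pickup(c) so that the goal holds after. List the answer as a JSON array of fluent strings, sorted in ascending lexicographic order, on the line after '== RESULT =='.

Regress:
  G ∩ del = {}  (empty — regression defined)
  G \ add = {clear(e), holding(c)} \ {holding(c)} = {clear(e)}
  ∪ pre   = {clear(e)} ∪ {clear(c), handempty, ontable(c)}
          = {clear(c), clear(e), handempty, ontable(c)}

== RESULT ==
["clear(c)", "clear(e)", "handempty", "ontable(c)"]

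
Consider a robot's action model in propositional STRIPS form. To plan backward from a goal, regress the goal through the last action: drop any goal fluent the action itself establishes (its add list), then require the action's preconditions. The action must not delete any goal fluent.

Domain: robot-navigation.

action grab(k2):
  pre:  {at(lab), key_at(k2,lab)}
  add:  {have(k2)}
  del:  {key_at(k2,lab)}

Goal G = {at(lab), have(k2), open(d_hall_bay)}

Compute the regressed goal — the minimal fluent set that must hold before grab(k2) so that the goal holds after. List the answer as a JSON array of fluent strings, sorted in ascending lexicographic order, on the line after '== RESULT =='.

Regress:
  G ∩ del = {}  (empty — regression defined)
  G \ add = {at(lab), have(k2), open(d_hall_bay)} \ {have(k2)} = {at(lab), open(d_hall_bay)}
  ∪ pre   = {at(lab), open(d_hall_bay)} ∪ {at(lab), key_at(k2,lab)}
          = {at(lab), key_at(k2,lab), open(d_hall_bay)}

== RESULT ==
["at(lab)", "key_at(k2,lab)", "open(d_hall_bay)"]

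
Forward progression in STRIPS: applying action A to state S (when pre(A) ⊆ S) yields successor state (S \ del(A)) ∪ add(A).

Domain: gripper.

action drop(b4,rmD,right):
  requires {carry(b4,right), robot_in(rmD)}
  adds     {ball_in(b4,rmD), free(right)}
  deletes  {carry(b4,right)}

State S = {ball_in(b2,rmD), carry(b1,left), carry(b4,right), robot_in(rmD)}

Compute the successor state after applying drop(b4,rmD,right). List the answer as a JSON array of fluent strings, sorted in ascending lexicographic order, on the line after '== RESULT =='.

Compute (S \ del) ∪ add:
  pre ⊆ S: {carry(b4,right), robot_in(rmD)} ⊆ S  — applicable
  S \ del = {ball_in(b2,rmD), carry(b1,left), robot_in(rmD)}
  ∪ add   = {ball_in(b2,rmD), ball_in(b4,rmD), carry(b1,left), free(right), robot_in(rmD)}

== RESULT ==
["ball_in(b2,rmD)", "ball_in(b4,rmD)", "carry(b1,left)", "free(right)", "robot_in(rmD)"]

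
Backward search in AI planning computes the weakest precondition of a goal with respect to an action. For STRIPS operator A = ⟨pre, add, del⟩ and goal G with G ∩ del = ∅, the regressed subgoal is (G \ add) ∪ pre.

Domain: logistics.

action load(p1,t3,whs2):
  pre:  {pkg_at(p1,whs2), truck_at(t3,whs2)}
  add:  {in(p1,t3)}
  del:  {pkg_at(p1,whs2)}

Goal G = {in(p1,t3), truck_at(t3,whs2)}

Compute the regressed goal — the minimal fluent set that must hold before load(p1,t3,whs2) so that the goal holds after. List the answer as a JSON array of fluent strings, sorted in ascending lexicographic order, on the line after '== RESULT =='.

Regress:
  G ∩ del = {}  (empty — regression defined)
  G \ add = {in(p1,t3), truck_at(t3,whs2)} \ {in(p1,t3)} = {truck_at(t3,whs2)}
  ∪ pre   = {truck_at(t3,whs2)} ∪ {pkg_at(p1,whs2), truck_at(t3,whs2)}
          = {pkg_at(p1,whs2), truck_at(t3,whs2)}

== RESULT ==
["pkg_at(p1,whs2)", "truck_at(t3,whs2)"]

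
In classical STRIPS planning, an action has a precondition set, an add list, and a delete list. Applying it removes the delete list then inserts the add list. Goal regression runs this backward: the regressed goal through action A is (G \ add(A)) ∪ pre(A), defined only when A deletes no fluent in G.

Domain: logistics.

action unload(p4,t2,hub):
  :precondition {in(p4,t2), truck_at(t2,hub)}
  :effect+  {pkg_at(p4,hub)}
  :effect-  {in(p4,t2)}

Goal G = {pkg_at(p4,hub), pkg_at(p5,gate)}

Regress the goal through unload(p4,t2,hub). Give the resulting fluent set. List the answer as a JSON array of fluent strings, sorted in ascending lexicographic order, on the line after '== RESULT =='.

Compute (G \ add) ∪ pre:
  G ∩ del = {}  (empty — regression defined)
  G \ add = {pkg_at(p4,hub), pkg_at(p5,gate)} \ {pkg_at(p4,hub)} = {pkg_at(p5,gate)}
  ∪ pre   = {pkg_at(p5,gate)} ∪ {in(p4,t2), truck_at(t2,hub)}
          = {in(p4,t2), pkg_at(p5,gate), truck_at(t2,hub)}

== RESULT ==
["in(p4,t2)", "pkg_at(p5,gate)", "truck_at(t2,hub)"]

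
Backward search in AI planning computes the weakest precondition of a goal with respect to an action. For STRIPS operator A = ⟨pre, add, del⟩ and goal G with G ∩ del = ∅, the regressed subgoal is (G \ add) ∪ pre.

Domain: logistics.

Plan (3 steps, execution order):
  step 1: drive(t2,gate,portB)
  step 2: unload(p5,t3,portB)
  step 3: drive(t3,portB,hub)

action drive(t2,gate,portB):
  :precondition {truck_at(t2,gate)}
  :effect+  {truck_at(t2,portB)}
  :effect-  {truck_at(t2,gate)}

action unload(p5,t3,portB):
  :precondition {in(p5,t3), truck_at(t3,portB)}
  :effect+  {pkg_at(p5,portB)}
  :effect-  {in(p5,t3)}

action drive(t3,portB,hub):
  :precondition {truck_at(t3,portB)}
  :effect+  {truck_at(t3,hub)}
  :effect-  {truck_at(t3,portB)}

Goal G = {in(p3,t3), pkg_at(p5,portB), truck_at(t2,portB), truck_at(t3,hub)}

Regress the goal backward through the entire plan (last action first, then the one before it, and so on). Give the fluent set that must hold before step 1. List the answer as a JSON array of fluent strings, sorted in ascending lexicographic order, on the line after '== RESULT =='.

Work backward from the goal:
  through step 3 (drive(t3,portB,hub)): drop {truck_at(t3,hub)}, keep {in(p3,t3), pkg_at(p5,portB), truck_at(t2,portB)}, require {truck_at(t3,portB)}
    → {in(p3,t3), pkg_at(p5,portB), truck_at(t2,portB), truck_at(t3,portB)}
  through step 2 (unload(p5,t3,portB)): drop {pkg_at(p5,portB)}, keep {in(p3,t3), truck_at(t2,portB), truck_at(t3,portB)}, require {in(p5,t3), truck_at(t3,portB)}
    → {in(p3,t3), in(p5,t3), truck_at(t2,portB), truck_at(t3,portB)}
  through step 1 (drive(t2,gate,portB)): drop {truck_at(t2,portB)}, keep {in(p3,t3), in(p5,t3), truck_at(t3,portB)}, require {truck_at(t2,gate)}
    → {in(p3,t3), in(p5,t3), truck_at(t2,gate), truck_at(t3,portB)}

== RESULT ==
["in(p3,t3)", "in(p5,t3)", "truck_at(t2,gate)", "truck_at(t3,portB)"]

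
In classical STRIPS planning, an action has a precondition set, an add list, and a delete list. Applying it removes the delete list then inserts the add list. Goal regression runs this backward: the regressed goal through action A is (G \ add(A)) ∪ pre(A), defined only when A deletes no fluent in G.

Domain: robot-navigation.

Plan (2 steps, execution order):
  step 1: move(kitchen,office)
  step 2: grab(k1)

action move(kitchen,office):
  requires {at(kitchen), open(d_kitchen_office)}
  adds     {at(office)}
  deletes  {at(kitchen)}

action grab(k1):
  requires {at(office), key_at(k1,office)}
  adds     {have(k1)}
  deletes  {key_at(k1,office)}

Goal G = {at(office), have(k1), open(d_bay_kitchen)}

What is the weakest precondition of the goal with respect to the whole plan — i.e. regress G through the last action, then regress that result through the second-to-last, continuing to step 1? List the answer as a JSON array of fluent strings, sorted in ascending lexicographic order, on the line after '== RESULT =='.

Regress step by step:
  through step 2 (grab(k1)): drop {have(k1)}, keep {at(office), open(d_bay_kitchen)}, require {at(office), key_at(k1,office)}
    → {at(office), key_at(k1,office), open(d_bay_kitchen)}
  through step 1 (move(kitchen,office)): drop {at(office)}, keep {key_at(k1,office), open(d_bay_kitchen)}, require {at(kitchen), open(d_kitchen_office)}
    → {at(kitchen), key_at(k1,office), open(d_bay_kitchen), open(d_kitchen_office)}

== RESULT ==
["at(kitchen)", "key_at(k1,office)", "open(d_bay_kitchen)", "open(d_kitchen_office)"]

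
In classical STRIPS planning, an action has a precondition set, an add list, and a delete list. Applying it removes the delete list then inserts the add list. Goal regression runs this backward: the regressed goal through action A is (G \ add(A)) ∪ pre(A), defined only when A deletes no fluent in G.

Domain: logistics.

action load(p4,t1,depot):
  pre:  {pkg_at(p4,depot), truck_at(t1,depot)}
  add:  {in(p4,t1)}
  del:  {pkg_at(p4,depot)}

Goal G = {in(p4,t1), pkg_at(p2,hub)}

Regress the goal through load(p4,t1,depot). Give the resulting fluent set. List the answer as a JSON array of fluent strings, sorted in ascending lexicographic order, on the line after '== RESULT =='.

Regress:
  G ∩ del = {}  (empty — regression defined)
  G \ add = {in(p4,t1), pkg_at(p2,hub)} \ {in(p4,t1)} = {pkg_at(p2,hub)}
  ∪ pre   = {pkg_at(p2,hub)} ∪ {pkg_at(p4,depot), truck_at(t1,depot)}
          = {pkg_at(p2,hub), pkg_at(p4,depot), truck_at(t1,depot)}

== RESULT ==
["pkg_at(p2,hub)", "pkg_at(p4,depot)", "truck_at(t1,depot)"]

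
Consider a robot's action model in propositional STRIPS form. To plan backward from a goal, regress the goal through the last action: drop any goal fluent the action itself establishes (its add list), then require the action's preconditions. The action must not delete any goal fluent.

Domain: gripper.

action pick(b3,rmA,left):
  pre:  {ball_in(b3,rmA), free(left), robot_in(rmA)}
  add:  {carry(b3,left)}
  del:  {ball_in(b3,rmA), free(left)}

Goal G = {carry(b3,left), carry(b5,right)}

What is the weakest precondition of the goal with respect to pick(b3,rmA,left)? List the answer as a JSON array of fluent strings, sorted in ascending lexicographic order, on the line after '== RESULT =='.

Compute (G \ add) ∪ pre:
  G ∩ del = {}  (empty — regression defined)
  G \ add = {carry(b3,left), carry(b5,right)} \ {carry(b3,left)} = {carry(b5,right)}
  ∪ pre   = {carry(b5,right)} ∪ {ball_in(b3,rmA), free(left), robot_in(rmA)}
          = {ball_in(b3,rmA), carry(b5,right), free(left), robot_in(rmA)}

== RESULT ==
["ball_in(b3,rmA)", "carry(b5,right)", "free(left)", "robot_in(rmA)"]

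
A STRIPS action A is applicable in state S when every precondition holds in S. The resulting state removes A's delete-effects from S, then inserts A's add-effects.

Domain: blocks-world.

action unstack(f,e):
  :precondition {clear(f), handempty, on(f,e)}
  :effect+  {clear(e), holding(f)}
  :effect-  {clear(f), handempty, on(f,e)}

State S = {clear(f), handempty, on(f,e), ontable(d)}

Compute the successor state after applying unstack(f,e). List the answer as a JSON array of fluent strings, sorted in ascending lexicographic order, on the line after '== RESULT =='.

Progress:
  pre ⊆ S: {clear(f), handempty, on(f,e)} ⊆ S  — applicable
  S \ del = {ontable(d)}
  ∪ add   = {clear(e), holding(f), ontable(d)}

== RESULT ==
["clear(e)", "holding(f)", "ontable(d)"]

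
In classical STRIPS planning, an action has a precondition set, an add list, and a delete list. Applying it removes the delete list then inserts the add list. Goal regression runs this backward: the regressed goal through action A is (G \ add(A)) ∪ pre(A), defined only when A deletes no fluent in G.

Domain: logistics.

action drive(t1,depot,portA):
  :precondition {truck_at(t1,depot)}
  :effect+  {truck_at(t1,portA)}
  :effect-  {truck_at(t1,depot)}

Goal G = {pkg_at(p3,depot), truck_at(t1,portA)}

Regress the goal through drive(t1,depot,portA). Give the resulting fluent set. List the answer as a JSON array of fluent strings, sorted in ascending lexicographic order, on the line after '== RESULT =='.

Regress:
  G ∩ del = {}  (empty — regression defined)
  G \ add = {pkg_at(p3,depot), truck_at(t1,portA)} \ {truck_at(t1,portA)} = {pkg_at(p3,depot)}
  ∪ pre   = {pkg_at(p3,depot)} ∪ {truck_at(t1,depot)}
          = {pkg_at(p3,depot), truck_at(t1,depot)}

== RESULT ==
["pkg_at(p3,depot)", "truck_at(t1,depot)"]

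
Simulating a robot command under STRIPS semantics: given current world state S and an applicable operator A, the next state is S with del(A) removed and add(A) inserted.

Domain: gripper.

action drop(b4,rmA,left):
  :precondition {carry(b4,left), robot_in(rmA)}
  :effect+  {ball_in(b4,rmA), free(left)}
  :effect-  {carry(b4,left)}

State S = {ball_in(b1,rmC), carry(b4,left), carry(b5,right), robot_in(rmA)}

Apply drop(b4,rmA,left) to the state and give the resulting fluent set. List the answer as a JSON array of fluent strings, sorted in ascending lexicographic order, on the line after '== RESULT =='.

Progress:
  pre ⊆ S: {carry(b4,left), robot_in(rmA)} ⊆ S  — applicable
  S \ del = {ball_in(b1,rmC), carry(b5,right), robot_in(rmA)}
  ∪ add   = {ball_in(b1,rmC), ball_in(b4,rmA), carry(b5,right), free(left), robot_in(rmA)}

== RESULT ==
["ball_in(b1,rmC)", "ball_in(b4,rmA)", "carry(b5,right)", "free(left)", "robot_in(rmA)"]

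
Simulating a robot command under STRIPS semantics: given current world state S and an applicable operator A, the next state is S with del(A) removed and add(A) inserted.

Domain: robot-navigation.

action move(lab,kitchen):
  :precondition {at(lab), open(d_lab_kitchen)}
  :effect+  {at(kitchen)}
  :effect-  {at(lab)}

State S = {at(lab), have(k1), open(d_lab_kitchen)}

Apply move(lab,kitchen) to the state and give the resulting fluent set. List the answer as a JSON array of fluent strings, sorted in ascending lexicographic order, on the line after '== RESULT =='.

Compute (S \ del) ∪ add:
  pre ⊆ S: {at(lab), open(d_lab_kitchen)} ⊆ S  — applicable
  S \ del = {have(k1), open(d_lab_kitchen)}
  ∪ add   = {at(kitchen), have(k1), open(d_lab_kitchen)}

== RESULT ==
["at(kitchen)", "have(k1)", "open(d_lab_kitchen)"]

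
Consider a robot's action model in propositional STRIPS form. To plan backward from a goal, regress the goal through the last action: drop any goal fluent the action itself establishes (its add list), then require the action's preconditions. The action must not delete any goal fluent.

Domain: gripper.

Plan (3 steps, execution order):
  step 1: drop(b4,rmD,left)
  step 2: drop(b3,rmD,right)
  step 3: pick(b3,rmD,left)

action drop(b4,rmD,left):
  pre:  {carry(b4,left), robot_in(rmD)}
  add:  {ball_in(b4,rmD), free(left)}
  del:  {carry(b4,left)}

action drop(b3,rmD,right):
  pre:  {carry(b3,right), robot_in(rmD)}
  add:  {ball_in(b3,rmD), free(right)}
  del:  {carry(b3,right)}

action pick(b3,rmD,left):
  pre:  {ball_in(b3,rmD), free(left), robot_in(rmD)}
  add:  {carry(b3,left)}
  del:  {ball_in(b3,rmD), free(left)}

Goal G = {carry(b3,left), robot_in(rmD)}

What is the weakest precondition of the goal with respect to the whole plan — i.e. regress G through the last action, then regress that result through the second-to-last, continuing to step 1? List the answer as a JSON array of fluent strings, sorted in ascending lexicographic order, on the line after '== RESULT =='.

Work backward from the goal:
  through step 3 (pick(b3,rmD,left)): drop {carry(b3,left)}, keep {robot_in(rmD)}, require {ball_in(b3,rmD), free(left), robot_in(rmD)}
    → {ball_in(b3,rmD), free(left), robot_in(rmD)}
  through step 2 (drop(b3,rmD,right)): drop {ball_in(b3,rmD)}, keep {free(left), robot_in(rmD)}, require {carry(b3,right), robot_in(rmD)}
    → {carry(b3,right), free(left), robot_in(rmD)}
  through step 1 (drop(b4,rmD,left)): drop {free(left)}, keep {carry(b3,right), robot_in(rmD)}, require {carry(b4,left), robot_in(rmD)}
    → {carry(b3,right), carry(b4,left), robot_in(rmD)}

== RESULT ==
["carry(b3,right)", "carry(b4,left)", "robot_in(rmD)"]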